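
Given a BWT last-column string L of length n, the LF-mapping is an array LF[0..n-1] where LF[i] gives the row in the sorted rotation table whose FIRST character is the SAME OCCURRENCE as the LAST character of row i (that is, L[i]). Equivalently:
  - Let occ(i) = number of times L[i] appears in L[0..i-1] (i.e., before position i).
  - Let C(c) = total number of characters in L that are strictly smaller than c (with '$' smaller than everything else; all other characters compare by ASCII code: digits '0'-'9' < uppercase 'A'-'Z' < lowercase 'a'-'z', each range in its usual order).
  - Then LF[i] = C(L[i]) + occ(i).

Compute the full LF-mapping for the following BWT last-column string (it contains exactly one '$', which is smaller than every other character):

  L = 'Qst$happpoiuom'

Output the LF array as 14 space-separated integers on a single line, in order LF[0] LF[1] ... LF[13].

Char counts: '$':1, 'Q':1, 'a':1, 'h':1, 'i':1, 'm':1, 'o':2, 'p':3, 's':1, 't':1, 'u':1
C (first-col start): C('$')=0, C('Q')=1, C('a')=2, C('h')=3, C('i')=4, C('m')=5, C('o')=6, C('p')=8, C('s')=11, C('t')=12, C('u')=13
L[0]='Q': occ=0, LF[0]=C('Q')+0=1+0=1
L[1]='s': occ=0, LF[1]=C('s')+0=11+0=11
L[2]='t': occ=0, LF[2]=C('t')+0=12+0=12
L[3]='$': occ=0, LF[3]=C('$')+0=0+0=0
L[4]='h': occ=0, LF[4]=C('h')+0=3+0=3
L[5]='a': occ=0, LF[5]=C('a')+0=2+0=2
L[6]='p': occ=0, LF[6]=C('p')+0=8+0=8
L[7]='p': occ=1, LF[7]=C('p')+1=8+1=9
L[8]='p': occ=2, LF[8]=C('p')+2=8+2=10
L[9]='o': occ=0, LF[9]=C('o')+0=6+0=6
L[10]='i': occ=0, LF[10]=C('i')+0=4+0=4
L[11]='u': occ=0, LF[11]=C('u')+0=13+0=13
L[12]='o': occ=1, LF[12]=C('o')+1=6+1=7
L[13]='m': occ=0, LF[13]=C('m')+0=5+0=5

Answer: 1 11 12 0 3 2 8 9 10 6 4 13 7 5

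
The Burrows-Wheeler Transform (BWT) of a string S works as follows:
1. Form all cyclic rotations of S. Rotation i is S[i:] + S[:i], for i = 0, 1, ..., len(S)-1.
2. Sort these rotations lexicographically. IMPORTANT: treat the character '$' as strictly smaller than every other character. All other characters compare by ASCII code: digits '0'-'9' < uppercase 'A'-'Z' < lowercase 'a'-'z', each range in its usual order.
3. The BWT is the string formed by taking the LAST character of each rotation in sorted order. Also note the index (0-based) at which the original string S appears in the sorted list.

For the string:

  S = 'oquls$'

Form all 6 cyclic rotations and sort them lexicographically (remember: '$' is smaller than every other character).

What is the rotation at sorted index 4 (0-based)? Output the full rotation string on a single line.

All 6 rotations (rotation i = S[i:]+S[:i]):
  rot[0] = oquls$
  rot[1] = quls$o
  rot[2] = uls$oq
  rot[3] = ls$oqu
  rot[4] = s$oqul
  rot[5] = $oquls
Sorted (with $ < everything):
  sorted[0] = $oquls
  sorted[1] = ls$oqu
  sorted[2] = oquls$
  sorted[3] = quls$o
  sorted[4] = s$oqul
  sorted[5] = uls$oq
sorted[4] = s$oqul

Answer: s$oqul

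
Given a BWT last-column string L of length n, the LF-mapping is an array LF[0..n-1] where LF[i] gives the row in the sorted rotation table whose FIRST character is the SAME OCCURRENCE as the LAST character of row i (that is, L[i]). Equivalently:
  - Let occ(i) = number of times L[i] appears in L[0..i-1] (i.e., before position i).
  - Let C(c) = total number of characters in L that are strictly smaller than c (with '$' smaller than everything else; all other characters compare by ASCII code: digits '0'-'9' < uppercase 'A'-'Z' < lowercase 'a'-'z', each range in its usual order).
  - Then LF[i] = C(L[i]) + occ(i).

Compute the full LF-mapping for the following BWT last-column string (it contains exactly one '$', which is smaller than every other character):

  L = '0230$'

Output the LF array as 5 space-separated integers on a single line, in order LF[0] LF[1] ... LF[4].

Char counts: '$':1, '0':2, '2':1, '3':1
C (first-col start): C('$')=0, C('0')=1, C('2')=3, C('3')=4
L[0]='0': occ=0, LF[0]=C('0')+0=1+0=1
L[1]='2': occ=0, LF[1]=C('2')+0=3+0=3
L[2]='3': occ=0, LF[2]=C('3')+0=4+0=4
L[3]='0': occ=1, LF[3]=C('0')+1=1+1=2
L[4]='$': occ=0, LF[4]=C('$')+0=0+0=0

Answer: 1 3 4 2 0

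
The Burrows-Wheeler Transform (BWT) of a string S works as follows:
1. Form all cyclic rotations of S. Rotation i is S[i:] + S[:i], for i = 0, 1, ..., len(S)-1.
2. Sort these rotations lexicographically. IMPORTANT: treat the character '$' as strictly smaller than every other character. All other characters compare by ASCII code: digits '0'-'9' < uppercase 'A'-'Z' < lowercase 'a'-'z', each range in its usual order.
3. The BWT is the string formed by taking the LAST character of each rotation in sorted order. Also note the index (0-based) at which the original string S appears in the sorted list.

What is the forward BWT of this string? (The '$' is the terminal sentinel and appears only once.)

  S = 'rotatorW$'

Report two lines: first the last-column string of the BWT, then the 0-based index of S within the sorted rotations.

Answer: Wrttro$oa
6

Derivation:
All 9 rotations (rotation i = S[i:]+S[:i]):
  rot[0] = rotatorW$
  rot[1] = otatorW$r
  rot[2] = tatorW$ro
  rot[3] = atorW$rot
  rot[4] = torW$rota
  rot[5] = orW$rotat
  rot[6] = rW$rotato
  rot[7] = W$rotator
  rot[8] = $rotatorW
Sorted (with $ < everything):
  sorted[0] = $rotatorW  (last char: 'W')
  sorted[1] = W$rotator  (last char: 'r')
  sorted[2] = atorW$rot  (last char: 't')
  sorted[3] = orW$rotat  (last char: 't')
  sorted[4] = otatorW$r  (last char: 'r')
  sorted[5] = rW$rotato  (last char: 'o')
  sorted[6] = rotatorW$  (last char: '$')
  sorted[7] = tatorW$ro  (last char: 'o')
  sorted[8] = torW$rota  (last char: 'a')
Last column: Wrttro$oa
Original string S is at sorted index 6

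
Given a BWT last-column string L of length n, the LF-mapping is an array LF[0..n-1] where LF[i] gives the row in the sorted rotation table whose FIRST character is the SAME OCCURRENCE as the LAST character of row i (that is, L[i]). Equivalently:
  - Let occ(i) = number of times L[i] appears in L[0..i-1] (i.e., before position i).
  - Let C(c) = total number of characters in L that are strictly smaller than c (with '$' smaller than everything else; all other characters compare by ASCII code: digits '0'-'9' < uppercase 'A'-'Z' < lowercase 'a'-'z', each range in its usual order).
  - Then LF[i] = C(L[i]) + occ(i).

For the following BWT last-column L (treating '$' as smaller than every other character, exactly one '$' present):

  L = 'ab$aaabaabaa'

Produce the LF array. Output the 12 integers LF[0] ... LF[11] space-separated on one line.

Char counts: '$':1, 'a':8, 'b':3
C (first-col start): C('$')=0, C('a')=1, C('b')=9
L[0]='a': occ=0, LF[0]=C('a')+0=1+0=1
L[1]='b': occ=0, LF[1]=C('b')+0=9+0=9
L[2]='$': occ=0, LF[2]=C('$')+0=0+0=0
L[3]='a': occ=1, LF[3]=C('a')+1=1+1=2
L[4]='a': occ=2, LF[4]=C('a')+2=1+2=3
L[5]='a': occ=3, LF[5]=C('a')+3=1+3=4
L[6]='b': occ=1, LF[6]=C('b')+1=9+1=10
L[7]='a': occ=4, LF[7]=C('a')+4=1+4=5
L[8]='a': occ=5, LF[8]=C('a')+5=1+5=6
L[9]='b': occ=2, LF[9]=C('b')+2=9+2=11
L[10]='a': occ=6, LF[10]=C('a')+6=1+6=7
L[11]='a': occ=7, LF[11]=C('a')+7=1+7=8

Answer: 1 9 0 2 3 4 10 5 6 11 7 8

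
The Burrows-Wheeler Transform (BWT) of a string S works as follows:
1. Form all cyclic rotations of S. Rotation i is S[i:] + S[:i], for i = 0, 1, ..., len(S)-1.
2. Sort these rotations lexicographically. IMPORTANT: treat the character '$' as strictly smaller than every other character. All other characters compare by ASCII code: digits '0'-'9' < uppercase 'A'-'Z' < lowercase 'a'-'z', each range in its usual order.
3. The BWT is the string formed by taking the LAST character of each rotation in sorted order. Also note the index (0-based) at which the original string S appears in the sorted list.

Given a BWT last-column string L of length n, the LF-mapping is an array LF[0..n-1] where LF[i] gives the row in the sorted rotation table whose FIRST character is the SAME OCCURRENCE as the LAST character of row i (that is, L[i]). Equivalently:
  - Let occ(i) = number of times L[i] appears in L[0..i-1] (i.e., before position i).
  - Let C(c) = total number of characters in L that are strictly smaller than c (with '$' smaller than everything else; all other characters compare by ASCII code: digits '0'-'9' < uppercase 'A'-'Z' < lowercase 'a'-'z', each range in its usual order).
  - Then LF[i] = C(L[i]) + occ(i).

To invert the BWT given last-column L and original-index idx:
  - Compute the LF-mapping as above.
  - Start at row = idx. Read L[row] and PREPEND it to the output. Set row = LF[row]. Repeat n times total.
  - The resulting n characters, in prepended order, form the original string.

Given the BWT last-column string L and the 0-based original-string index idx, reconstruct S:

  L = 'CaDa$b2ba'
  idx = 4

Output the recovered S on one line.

Answer: a2abbaDC$

Derivation:
LF mapping: 2 4 3 5 0 7 1 8 6
Walk LF starting at row 4, prepending L[row]:
  step 1: row=4, L[4]='$', prepend. Next row=LF[4]=0
  step 2: row=0, L[0]='C', prepend. Next row=LF[0]=2
  step 3: row=2, L[2]='D', prepend. Next row=LF[2]=3
  step 4: row=3, L[3]='a', prepend. Next row=LF[3]=5
  step 5: row=5, L[5]='b', prepend. Next row=LF[5]=7
  step 6: row=7, L[7]='b', prepend. Next row=LF[7]=8
  step 7: row=8, L[8]='a', prepend. Next row=LF[8]=6
  step 8: row=6, L[6]='2', prepend. Next row=LF[6]=1
  step 9: row=1, L[1]='a', prepend. Next row=LF[1]=4
Reversed output: a2abbaDC$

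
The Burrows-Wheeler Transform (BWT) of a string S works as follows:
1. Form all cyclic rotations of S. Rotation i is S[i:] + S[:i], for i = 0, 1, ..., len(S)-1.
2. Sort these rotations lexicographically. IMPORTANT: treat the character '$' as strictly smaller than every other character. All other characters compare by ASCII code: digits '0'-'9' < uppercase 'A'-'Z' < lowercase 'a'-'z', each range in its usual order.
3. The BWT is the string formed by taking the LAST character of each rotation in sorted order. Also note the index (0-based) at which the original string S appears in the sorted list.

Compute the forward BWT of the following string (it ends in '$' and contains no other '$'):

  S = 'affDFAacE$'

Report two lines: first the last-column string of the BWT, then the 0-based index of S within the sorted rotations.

Answer: EFfcDA$afa
6

Derivation:
All 10 rotations (rotation i = S[i:]+S[:i]):
  rot[0] = affDFAacE$
  rot[1] = ffDFAacE$a
  rot[2] = fDFAacE$af
  rot[3] = DFAacE$aff
  rot[4] = FAacE$affD
  rot[5] = AacE$affDF
  rot[6] = acE$affDFA
  rot[7] = cE$affDFAa
  rot[8] = E$affDFAac
  rot[9] = $affDFAacE
Sorted (with $ < everything):
  sorted[0] = $affDFAacE  (last char: 'E')
  sorted[1] = AacE$affDF  (last char: 'F')
  sorted[2] = DFAacE$aff  (last char: 'f')
  sorted[3] = E$affDFAac  (last char: 'c')
  sorted[4] = FAacE$affD  (last char: 'D')
  sorted[5] = acE$affDFA  (last char: 'A')
  sorted[6] = affDFAacE$  (last char: '$')
  sorted[7] = cE$affDFAa  (last char: 'a')
  sorted[8] = fDFAacE$af  (last char: 'f')
  sorted[9] = ffDFAacE$a  (last char: 'a')
Last column: EFfcDA$afa
Original string S is at sorted index 6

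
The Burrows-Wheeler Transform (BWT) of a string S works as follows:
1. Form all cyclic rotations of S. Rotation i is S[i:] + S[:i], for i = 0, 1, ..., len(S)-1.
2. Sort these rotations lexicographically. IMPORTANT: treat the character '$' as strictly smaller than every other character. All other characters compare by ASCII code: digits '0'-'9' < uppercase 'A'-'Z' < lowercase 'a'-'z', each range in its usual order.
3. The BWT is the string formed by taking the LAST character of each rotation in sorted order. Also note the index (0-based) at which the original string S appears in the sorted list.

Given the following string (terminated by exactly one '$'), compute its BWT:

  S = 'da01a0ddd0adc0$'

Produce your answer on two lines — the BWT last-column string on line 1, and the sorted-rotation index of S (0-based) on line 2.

All 15 rotations (rotation i = S[i:]+S[:i]):
  rot[0] = da01a0ddd0adc0$
  rot[1] = a01a0ddd0adc0$d
  rot[2] = 01a0ddd0adc0$da
  rot[3] = 1a0ddd0adc0$da0
  rot[4] = a0ddd0adc0$da01
  rot[5] = 0ddd0adc0$da01a
  rot[6] = ddd0adc0$da01a0
  rot[7] = dd0adc0$da01a0d
  rot[8] = d0adc0$da01a0dd
  rot[9] = 0adc0$da01a0ddd
  rot[10] = adc0$da01a0ddd0
  rot[11] = dc0$da01a0ddd0a
  rot[12] = c0$da01a0ddd0ad
  rot[13] = 0$da01a0ddd0adc
  rot[14] = $da01a0ddd0adc0
Sorted (with $ < everything):
  sorted[0] = $da01a0ddd0adc0  (last char: '0')
  sorted[1] = 0$da01a0ddd0adc  (last char: 'c')
  sorted[2] = 01a0ddd0adc0$da  (last char: 'a')
  sorted[3] = 0adc0$da01a0ddd  (last char: 'd')
  sorted[4] = 0ddd0adc0$da01a  (last char: 'a')
  sorted[5] = 1a0ddd0adc0$da0  (last char: '0')
  sorted[6] = a01a0ddd0adc0$d  (last char: 'd')
  sorted[7] = a0ddd0adc0$da01  (last char: '1')
  sorted[8] = adc0$da01a0ddd0  (last char: '0')
  sorted[9] = c0$da01a0ddd0ad  (last char: 'd')
  sorted[10] = d0adc0$da01a0dd  (last char: 'd')
  sorted[11] = da01a0ddd0adc0$  (last char: '$')
  sorted[12] = dc0$da01a0ddd0a  (last char: 'a')
  sorted[13] = dd0adc0$da01a0d  (last char: 'd')
  sorted[14] = ddd0adc0$da01a0  (last char: '0')
Last column: 0cada0d10dd$ad0
Original string S is at sorted index 11

Answer: 0cada0d10dd$ad0
11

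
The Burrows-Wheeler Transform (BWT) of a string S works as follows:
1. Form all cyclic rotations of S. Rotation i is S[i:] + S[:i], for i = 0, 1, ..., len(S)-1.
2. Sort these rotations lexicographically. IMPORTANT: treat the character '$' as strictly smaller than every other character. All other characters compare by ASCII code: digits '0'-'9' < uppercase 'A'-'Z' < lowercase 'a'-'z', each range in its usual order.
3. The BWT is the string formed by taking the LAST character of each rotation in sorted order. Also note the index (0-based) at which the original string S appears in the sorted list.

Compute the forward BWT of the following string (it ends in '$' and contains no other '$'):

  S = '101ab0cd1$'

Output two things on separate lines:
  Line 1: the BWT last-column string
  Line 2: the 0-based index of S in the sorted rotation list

All 10 rotations (rotation i = S[i:]+S[:i]):
  rot[0] = 101ab0cd1$
  rot[1] = 01ab0cd1$1
  rot[2] = 1ab0cd1$10
  rot[3] = ab0cd1$101
  rot[4] = b0cd1$101a
  rot[5] = 0cd1$101ab
  rot[6] = cd1$101ab0
  rot[7] = d1$101ab0c
  rot[8] = 1$101ab0cd
  rot[9] = $101ab0cd1
Sorted (with $ < everything):
  sorted[0] = $101ab0cd1  (last char: '1')
  sorted[1] = 01ab0cd1$1  (last char: '1')
  sorted[2] = 0cd1$101ab  (last char: 'b')
  sorted[3] = 1$101ab0cd  (last char: 'd')
  sorted[4] = 101ab0cd1$  (last char: '$')
  sorted[5] = 1ab0cd1$10  (last char: '0')
  sorted[6] = ab0cd1$101  (last char: '1')
  sorted[7] = b0cd1$101a  (last char: 'a')
  sorted[8] = cd1$101ab0  (last char: '0')
  sorted[9] = d1$101ab0c  (last char: 'c')
Last column: 11bd$01a0c
Original string S is at sorted index 4

Answer: 11bd$01a0c
4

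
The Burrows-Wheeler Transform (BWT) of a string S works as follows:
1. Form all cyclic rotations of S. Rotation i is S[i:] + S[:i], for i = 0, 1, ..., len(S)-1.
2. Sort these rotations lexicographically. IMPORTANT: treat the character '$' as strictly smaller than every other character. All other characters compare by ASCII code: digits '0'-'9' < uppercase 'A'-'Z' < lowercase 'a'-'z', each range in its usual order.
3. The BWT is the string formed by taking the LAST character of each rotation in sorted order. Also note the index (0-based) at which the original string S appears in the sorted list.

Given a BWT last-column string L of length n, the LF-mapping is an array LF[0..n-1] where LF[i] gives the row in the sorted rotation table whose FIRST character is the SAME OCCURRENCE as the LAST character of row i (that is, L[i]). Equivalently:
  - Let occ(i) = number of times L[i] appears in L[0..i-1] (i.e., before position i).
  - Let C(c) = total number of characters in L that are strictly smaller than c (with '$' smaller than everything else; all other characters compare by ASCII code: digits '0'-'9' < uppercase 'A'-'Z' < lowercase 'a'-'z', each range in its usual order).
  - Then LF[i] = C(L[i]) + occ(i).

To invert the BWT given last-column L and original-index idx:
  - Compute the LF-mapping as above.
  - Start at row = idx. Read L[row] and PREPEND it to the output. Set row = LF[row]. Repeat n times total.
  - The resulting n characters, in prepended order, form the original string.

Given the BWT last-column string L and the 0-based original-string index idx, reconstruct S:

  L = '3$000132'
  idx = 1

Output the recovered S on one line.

Answer: 0001233$

Derivation:
LF mapping: 6 0 1 2 3 4 7 5
Walk LF starting at row 1, prepending L[row]:
  step 1: row=1, L[1]='$', prepend. Next row=LF[1]=0
  step 2: row=0, L[0]='3', prepend. Next row=LF[0]=6
  step 3: row=6, L[6]='3', prepend. Next row=LF[6]=7
  step 4: row=7, L[7]='2', prepend. Next row=LF[7]=5
  step 5: row=5, L[5]='1', prepend. Next row=LF[5]=4
  step 6: row=4, L[4]='0', prepend. Next row=LF[4]=3
  step 7: row=3, L[3]='0', prepend. Next row=LF[3]=2
  step 8: row=2, L[2]='0', prepend. Next row=LF[2]=1
Reversed output: 0001233$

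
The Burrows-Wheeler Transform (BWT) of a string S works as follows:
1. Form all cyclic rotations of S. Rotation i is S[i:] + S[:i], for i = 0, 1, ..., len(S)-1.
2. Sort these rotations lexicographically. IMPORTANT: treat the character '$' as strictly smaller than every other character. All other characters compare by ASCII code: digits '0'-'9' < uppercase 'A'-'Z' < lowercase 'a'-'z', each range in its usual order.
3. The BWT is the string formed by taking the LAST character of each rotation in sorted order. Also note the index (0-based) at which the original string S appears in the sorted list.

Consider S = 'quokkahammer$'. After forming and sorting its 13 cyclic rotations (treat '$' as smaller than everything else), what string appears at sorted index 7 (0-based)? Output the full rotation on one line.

Answer: mer$quokkaham

Derivation:
All 13 rotations (rotation i = S[i:]+S[:i]):
  rot[0] = quokkahammer$
  rot[1] = uokkahammer$q
  rot[2] = okkahammer$qu
  rot[3] = kkahammer$quo
  rot[4] = kahammer$quok
  rot[5] = ahammer$quokk
  rot[6] = hammer$quokka
  rot[7] = ammer$quokkah
  rot[8] = mmer$quokkaha
  rot[9] = mer$quokkaham
  rot[10] = er$quokkahamm
  rot[11] = r$quokkahamme
  rot[12] = $quokkahammer
Sorted (with $ < everything):
  sorted[0] = $quokkahammer
  sorted[1] = ahammer$quokk
  sorted[2] = ammer$quokkah
  sorted[3] = er$quokkahamm
  sorted[4] = hammer$quokka
  sorted[5] = kahammer$quok
  sorted[6] = kkahammer$quo
  sorted[7] = mer$quokkaham
  sorted[8] = mmer$quokkaha
  sorted[9] = okkahammer$qu
  sorted[10] = quokkahammer$
  sorted[11] = r$quokkahamme
  sorted[12] = uokkahammer$q
sorted[7] = mer$quokkaham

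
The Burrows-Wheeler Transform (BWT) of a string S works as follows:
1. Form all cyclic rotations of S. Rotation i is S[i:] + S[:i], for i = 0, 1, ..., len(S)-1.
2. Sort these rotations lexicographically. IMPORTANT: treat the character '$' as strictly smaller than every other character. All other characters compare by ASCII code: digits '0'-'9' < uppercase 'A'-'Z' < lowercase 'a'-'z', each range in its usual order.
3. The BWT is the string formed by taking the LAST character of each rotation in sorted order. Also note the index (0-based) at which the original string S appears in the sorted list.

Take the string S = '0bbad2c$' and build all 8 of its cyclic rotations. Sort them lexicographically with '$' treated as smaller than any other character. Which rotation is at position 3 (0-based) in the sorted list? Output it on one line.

All 8 rotations (rotation i = S[i:]+S[:i]):
  rot[0] = 0bbad2c$
  rot[1] = bbad2c$0
  rot[2] = bad2c$0b
  rot[3] = ad2c$0bb
  rot[4] = d2c$0bba
  rot[5] = 2c$0bbad
  rot[6] = c$0bbad2
  rot[7] = $0bbad2c
Sorted (with $ < everything):
  sorted[0] = $0bbad2c
  sorted[1] = 0bbad2c$
  sorted[2] = 2c$0bbad
  sorted[3] = ad2c$0bb
  sorted[4] = bad2c$0b
  sorted[5] = bbad2c$0
  sorted[6] = c$0bbad2
  sorted[7] = d2c$0bba
sorted[3] = ad2c$0bb

Answer: ad2c$0bb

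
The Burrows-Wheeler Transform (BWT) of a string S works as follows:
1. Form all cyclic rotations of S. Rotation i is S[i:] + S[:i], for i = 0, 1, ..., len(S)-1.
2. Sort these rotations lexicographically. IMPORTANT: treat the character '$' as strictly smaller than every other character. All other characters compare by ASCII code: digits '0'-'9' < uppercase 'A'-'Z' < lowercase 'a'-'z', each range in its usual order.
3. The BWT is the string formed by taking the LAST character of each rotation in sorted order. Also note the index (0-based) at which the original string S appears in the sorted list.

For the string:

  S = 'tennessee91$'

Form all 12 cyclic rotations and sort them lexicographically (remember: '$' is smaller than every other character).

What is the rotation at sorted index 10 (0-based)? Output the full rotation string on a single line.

All 12 rotations (rotation i = S[i:]+S[:i]):
  rot[0] = tennessee91$
  rot[1] = ennessee91$t
  rot[2] = nnessee91$te
  rot[3] = nessee91$ten
  rot[4] = essee91$tenn
  rot[5] = ssee91$tenne
  rot[6] = see91$tennes
  rot[7] = ee91$tenness
  rot[8] = e91$tennesse
  rot[9] = 91$tennessee
  rot[10] = 1$tennessee9
  rot[11] = $tennessee91
Sorted (with $ < everything):
  sorted[0] = $tennessee91
  sorted[1] = 1$tennessee9
  sorted[2] = 91$tennessee
  sorted[3] = e91$tennesse
  sorted[4] = ee91$tenness
  sorted[5] = ennessee91$t
  sorted[6] = essee91$tenn
  sorted[7] = nessee91$ten
  sorted[8] = nnessee91$te
  sorted[9] = see91$tennes
  sorted[10] = ssee91$tenne
  sorted[11] = tennessee91$
sorted[10] = ssee91$tenne

Answer: ssee91$tenne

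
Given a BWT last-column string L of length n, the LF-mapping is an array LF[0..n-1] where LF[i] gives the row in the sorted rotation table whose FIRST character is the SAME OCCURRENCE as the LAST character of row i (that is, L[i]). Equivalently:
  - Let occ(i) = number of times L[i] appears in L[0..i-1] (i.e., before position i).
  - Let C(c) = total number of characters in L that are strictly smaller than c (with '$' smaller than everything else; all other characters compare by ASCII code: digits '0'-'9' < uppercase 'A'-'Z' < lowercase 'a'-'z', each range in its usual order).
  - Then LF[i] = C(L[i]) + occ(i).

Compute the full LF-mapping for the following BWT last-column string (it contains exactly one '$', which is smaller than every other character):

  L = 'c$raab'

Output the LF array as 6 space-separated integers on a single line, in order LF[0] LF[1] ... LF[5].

Char counts: '$':1, 'a':2, 'b':1, 'c':1, 'r':1
C (first-col start): C('$')=0, C('a')=1, C('b')=3, C('c')=4, C('r')=5
L[0]='c': occ=0, LF[0]=C('c')+0=4+0=4
L[1]='$': occ=0, LF[1]=C('$')+0=0+0=0
L[2]='r': occ=0, LF[2]=C('r')+0=5+0=5
L[3]='a': occ=0, LF[3]=C('a')+0=1+0=1
L[4]='a': occ=1, LF[4]=C('a')+1=1+1=2
L[5]='b': occ=0, LF[5]=C('b')+0=3+0=3

Answer: 4 0 5 1 2 3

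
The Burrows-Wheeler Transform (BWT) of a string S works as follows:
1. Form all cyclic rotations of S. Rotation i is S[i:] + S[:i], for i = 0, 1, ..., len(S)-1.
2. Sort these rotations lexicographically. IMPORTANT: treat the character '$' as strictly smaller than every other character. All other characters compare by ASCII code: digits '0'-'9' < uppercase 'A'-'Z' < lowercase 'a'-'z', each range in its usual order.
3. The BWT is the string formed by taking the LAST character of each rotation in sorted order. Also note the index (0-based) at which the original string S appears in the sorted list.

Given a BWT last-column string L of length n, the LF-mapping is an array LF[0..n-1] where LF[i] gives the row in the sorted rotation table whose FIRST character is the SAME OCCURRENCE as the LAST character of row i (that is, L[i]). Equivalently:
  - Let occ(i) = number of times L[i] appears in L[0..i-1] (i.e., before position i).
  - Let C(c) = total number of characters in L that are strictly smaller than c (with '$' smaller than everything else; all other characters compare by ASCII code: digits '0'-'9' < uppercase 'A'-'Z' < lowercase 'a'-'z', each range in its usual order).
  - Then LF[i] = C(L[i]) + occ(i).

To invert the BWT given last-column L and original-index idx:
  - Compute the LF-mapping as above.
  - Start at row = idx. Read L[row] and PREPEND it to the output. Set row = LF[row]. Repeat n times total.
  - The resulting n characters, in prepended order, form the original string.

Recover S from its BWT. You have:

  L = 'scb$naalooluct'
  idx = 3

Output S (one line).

LF mapping: 11 4 3 0 8 1 2 6 9 10 7 13 5 12
Walk LF starting at row 3, prepending L[row]:
  step 1: row=3, L[3]='$', prepend. Next row=LF[3]=0
  step 2: row=0, L[0]='s', prepend. Next row=LF[0]=11
  step 3: row=11, L[11]='u', prepend. Next row=LF[11]=13
  step 4: row=13, L[13]='t', prepend. Next row=LF[13]=12
  step 5: row=12, L[12]='c', prepend. Next row=LF[12]=5
  step 6: row=5, L[5]='a', prepend. Next row=LF[5]=1
  step 7: row=1, L[1]='c', prepend. Next row=LF[1]=4
  step 8: row=4, L[4]='n', prepend. Next row=LF[4]=8
  step 9: row=8, L[8]='o', prepend. Next row=LF[8]=9
  step 10: row=9, L[9]='o', prepend. Next row=LF[9]=10
  step 11: row=10, L[10]='l', prepend. Next row=LF[10]=7
  step 12: row=7, L[7]='l', prepend. Next row=LF[7]=6
  step 13: row=6, L[6]='a', prepend. Next row=LF[6]=2
  step 14: row=2, L[2]='b', prepend. Next row=LF[2]=3
Reversed output: ballooncactus$

Answer: ballooncactus$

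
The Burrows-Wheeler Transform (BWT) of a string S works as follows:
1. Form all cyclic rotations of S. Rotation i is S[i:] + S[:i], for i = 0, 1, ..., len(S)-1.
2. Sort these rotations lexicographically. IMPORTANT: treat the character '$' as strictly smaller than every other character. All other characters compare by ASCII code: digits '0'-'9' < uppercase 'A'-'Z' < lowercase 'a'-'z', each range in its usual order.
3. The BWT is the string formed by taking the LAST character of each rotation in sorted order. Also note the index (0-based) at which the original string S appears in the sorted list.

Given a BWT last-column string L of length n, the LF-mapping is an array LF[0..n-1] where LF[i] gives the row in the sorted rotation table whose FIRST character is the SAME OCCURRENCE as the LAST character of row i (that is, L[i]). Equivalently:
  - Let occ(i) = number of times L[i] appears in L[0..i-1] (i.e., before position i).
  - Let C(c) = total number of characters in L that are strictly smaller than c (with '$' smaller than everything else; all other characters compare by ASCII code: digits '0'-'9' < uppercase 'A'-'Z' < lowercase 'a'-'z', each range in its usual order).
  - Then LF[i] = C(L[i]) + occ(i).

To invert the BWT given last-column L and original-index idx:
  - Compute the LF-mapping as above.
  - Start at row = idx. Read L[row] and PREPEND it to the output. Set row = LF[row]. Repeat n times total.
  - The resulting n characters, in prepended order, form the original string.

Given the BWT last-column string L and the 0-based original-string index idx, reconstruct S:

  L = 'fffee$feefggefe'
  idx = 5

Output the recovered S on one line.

LF mapping: 7 8 9 1 2 0 10 3 4 11 13 14 5 12 6
Walk LF starting at row 5, prepending L[row]:
  step 1: row=5, L[5]='$', prepend. Next row=LF[5]=0
  step 2: row=0, L[0]='f', prepend. Next row=LF[0]=7
  step 3: row=7, L[7]='e', prepend. Next row=LF[7]=3
  step 4: row=3, L[3]='e', prepend. Next row=LF[3]=1
  step 5: row=1, L[1]='f', prepend. Next row=LF[1]=8
  step 6: row=8, L[8]='e', prepend. Next row=LF[8]=4
  step 7: row=4, L[4]='e', prepend. Next row=LF[4]=2
  step 8: row=2, L[2]='f', prepend. Next row=LF[2]=9
  step 9: row=9, L[9]='f', prepend. Next row=LF[9]=11
  step 10: row=11, L[11]='g', prepend. Next row=LF[11]=14
  step 11: row=14, L[14]='e', prepend. Next row=LF[14]=6
  step 12: row=6, L[6]='f', prepend. Next row=LF[6]=10
  step 13: row=10, L[10]='g', prepend. Next row=LF[10]=13
  step 14: row=13, L[13]='f', prepend. Next row=LF[13]=12
  step 15: row=12, L[12]='e', prepend. Next row=LF[12]=5
Reversed output: efgfegffeefeef$

Answer: efgfegffeefeef$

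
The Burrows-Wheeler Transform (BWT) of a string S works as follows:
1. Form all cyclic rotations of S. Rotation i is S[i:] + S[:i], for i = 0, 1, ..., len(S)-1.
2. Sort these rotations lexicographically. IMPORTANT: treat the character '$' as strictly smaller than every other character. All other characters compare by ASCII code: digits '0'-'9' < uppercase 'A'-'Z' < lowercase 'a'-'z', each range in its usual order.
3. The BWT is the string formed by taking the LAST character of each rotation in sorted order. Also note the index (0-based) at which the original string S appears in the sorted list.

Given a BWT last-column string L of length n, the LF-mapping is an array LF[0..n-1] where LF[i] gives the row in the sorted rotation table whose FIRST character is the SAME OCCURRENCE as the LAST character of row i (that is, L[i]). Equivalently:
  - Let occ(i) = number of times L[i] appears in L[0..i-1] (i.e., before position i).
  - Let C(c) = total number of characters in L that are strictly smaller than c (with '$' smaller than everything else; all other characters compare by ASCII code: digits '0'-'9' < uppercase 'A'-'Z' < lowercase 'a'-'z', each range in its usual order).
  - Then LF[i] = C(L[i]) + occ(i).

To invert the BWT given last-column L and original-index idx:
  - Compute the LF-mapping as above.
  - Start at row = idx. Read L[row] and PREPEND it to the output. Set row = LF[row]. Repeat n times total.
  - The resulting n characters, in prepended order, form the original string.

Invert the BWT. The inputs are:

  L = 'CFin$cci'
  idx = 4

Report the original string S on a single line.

Answer: cinciFC$

Derivation:
LF mapping: 1 2 5 7 0 3 4 6
Walk LF starting at row 4, prepending L[row]:
  step 1: row=4, L[4]='$', prepend. Next row=LF[4]=0
  step 2: row=0, L[0]='C', prepend. Next row=LF[0]=1
  step 3: row=1, L[1]='F', prepend. Next row=LF[1]=2
  step 4: row=2, L[2]='i', prepend. Next row=LF[2]=5
  step 5: row=5, L[5]='c', prepend. Next row=LF[5]=3
  step 6: row=3, L[3]='n', prepend. Next row=LF[3]=7
  step 7: row=7, L[7]='i', prepend. Next row=LF[7]=6
  step 8: row=6, L[6]='c', prepend. Next row=LF[6]=4
Reversed output: cinciFC$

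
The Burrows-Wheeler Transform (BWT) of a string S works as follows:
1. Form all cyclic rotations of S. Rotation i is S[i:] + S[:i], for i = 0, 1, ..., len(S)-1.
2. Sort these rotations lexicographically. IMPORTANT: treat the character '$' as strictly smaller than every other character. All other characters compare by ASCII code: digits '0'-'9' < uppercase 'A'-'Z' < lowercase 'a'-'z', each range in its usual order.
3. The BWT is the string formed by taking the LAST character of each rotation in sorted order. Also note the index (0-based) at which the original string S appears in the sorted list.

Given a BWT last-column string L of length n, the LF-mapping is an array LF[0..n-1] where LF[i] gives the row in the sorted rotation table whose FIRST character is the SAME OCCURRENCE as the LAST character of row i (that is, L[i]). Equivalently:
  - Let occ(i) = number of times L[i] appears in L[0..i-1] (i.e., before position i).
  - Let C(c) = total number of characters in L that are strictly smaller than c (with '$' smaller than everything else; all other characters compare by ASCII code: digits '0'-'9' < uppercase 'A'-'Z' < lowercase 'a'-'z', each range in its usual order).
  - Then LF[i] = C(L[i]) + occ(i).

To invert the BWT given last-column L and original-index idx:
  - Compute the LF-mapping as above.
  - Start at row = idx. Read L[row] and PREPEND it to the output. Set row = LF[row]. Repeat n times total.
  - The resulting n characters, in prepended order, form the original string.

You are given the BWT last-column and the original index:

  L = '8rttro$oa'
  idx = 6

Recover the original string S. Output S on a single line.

LF mapping: 1 5 7 8 6 3 0 4 2
Walk LF starting at row 6, prepending L[row]:
  step 1: row=6, L[6]='$', prepend. Next row=LF[6]=0
  step 2: row=0, L[0]='8', prepend. Next row=LF[0]=1
  step 3: row=1, L[1]='r', prepend. Next row=LF[1]=5
  step 4: row=5, L[5]='o', prepend. Next row=LF[5]=3
  step 5: row=3, L[3]='t', prepend. Next row=LF[3]=8
  step 6: row=8, L[8]='a', prepend. Next row=LF[8]=2
  step 7: row=2, L[2]='t', prepend. Next row=LF[2]=7
  step 8: row=7, L[7]='o', prepend. Next row=LF[7]=4
  step 9: row=4, L[4]='r', prepend. Next row=LF[4]=6
Reversed output: rotator8$

Answer: rotator8$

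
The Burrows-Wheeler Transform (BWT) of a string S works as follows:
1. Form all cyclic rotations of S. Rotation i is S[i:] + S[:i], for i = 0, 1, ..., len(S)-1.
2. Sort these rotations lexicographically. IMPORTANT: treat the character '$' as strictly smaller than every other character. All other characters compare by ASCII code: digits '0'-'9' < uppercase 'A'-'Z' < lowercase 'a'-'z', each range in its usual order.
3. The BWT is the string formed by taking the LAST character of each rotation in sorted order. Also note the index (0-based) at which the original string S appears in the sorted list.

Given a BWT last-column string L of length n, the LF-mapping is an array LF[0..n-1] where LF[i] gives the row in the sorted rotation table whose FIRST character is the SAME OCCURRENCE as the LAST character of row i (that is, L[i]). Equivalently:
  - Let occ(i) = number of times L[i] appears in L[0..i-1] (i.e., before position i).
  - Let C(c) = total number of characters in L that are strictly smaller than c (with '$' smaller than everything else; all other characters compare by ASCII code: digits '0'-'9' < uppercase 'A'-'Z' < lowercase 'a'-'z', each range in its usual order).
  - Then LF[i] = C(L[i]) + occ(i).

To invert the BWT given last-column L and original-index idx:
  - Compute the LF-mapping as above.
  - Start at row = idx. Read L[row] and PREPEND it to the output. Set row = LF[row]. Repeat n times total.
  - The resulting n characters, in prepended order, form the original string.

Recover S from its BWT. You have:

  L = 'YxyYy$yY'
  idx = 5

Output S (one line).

LF mapping: 1 4 5 2 6 0 7 3
Walk LF starting at row 5, prepending L[row]:
  step 1: row=5, L[5]='$', prepend. Next row=LF[5]=0
  step 2: row=0, L[0]='Y', prepend. Next row=LF[0]=1
  step 3: row=1, L[1]='x', prepend. Next row=LF[1]=4
  step 4: row=4, L[4]='y', prepend. Next row=LF[4]=6
  step 5: row=6, L[6]='y', prepend. Next row=LF[6]=7
  step 6: row=7, L[7]='Y', prepend. Next row=LF[7]=3
  step 7: row=3, L[3]='Y', prepend. Next row=LF[3]=2
  step 8: row=2, L[2]='y', prepend. Next row=LF[2]=5
Reversed output: yYYyyxY$

Answer: yYYyyxY$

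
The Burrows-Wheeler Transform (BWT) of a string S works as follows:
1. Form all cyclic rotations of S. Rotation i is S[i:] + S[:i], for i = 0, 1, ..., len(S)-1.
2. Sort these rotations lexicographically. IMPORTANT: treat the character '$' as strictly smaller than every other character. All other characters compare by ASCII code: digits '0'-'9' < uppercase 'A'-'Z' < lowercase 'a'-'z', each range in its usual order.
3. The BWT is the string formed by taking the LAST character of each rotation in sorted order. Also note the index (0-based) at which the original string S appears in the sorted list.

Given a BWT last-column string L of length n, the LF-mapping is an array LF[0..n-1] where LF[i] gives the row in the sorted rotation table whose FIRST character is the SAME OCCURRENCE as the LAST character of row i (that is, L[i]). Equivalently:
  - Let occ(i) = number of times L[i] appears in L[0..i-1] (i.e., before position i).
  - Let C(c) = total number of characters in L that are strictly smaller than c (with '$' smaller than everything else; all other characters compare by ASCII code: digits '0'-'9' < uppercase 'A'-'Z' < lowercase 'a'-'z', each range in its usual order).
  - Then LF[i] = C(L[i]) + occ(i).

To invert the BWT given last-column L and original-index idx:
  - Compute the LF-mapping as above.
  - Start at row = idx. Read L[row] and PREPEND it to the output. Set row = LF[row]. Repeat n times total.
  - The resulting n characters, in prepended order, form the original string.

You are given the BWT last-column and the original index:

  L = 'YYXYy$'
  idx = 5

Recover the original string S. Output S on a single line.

LF mapping: 2 3 1 4 5 0
Walk LF starting at row 5, prepending L[row]:
  step 1: row=5, L[5]='$', prepend. Next row=LF[5]=0
  step 2: row=0, L[0]='Y', prepend. Next row=LF[0]=2
  step 3: row=2, L[2]='X', prepend. Next row=LF[2]=1
  step 4: row=1, L[1]='Y', prepend. Next row=LF[1]=3
  step 5: row=3, L[3]='Y', prepend. Next row=LF[3]=4
  step 6: row=4, L[4]='y', prepend. Next row=LF[4]=5
Reversed output: yYYXY$

Answer: yYYXY$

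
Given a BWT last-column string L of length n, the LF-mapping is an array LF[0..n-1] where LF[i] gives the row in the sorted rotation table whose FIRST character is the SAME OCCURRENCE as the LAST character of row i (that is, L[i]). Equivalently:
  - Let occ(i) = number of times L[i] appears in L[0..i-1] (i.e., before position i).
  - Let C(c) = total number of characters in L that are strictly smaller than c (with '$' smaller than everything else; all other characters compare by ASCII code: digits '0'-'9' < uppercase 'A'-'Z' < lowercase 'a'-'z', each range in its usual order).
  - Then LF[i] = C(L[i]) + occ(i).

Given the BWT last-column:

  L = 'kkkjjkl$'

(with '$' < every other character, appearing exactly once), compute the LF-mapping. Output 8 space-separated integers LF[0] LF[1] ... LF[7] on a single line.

Answer: 3 4 5 1 2 6 7 0

Derivation:
Char counts: '$':1, 'j':2, 'k':4, 'l':1
C (first-col start): C('$')=0, C('j')=1, C('k')=3, C('l')=7
L[0]='k': occ=0, LF[0]=C('k')+0=3+0=3
L[1]='k': occ=1, LF[1]=C('k')+1=3+1=4
L[2]='k': occ=2, LF[2]=C('k')+2=3+2=5
L[3]='j': occ=0, LF[3]=C('j')+0=1+0=1
L[4]='j': occ=1, LF[4]=C('j')+1=1+1=2
L[5]='k': occ=3, LF[5]=C('k')+3=3+3=6
L[6]='l': occ=0, LF[6]=C('l')+0=7+0=7
L[7]='$': occ=0, LF[7]=C('$')+0=0+0=0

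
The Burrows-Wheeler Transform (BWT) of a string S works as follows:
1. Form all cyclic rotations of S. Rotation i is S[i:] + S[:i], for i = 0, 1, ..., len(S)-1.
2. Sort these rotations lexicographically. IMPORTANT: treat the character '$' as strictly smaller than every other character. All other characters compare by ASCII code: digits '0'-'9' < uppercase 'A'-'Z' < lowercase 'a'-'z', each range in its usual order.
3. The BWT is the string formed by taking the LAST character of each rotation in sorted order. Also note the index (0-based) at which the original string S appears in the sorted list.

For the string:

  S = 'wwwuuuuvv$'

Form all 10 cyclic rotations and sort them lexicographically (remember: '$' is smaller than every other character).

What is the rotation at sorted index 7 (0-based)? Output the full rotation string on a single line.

Answer: wuuuuvv$ww

Derivation:
All 10 rotations (rotation i = S[i:]+S[:i]):
  rot[0] = wwwuuuuvv$
  rot[1] = wwuuuuvv$w
  rot[2] = wuuuuvv$ww
  rot[3] = uuuuvv$www
  rot[4] = uuuvv$wwwu
  rot[5] = uuvv$wwwuu
  rot[6] = uvv$wwwuuu
  rot[7] = vv$wwwuuuu
  rot[8] = v$wwwuuuuv
  rot[9] = $wwwuuuuvv
Sorted (with $ < everything):
  sorted[0] = $wwwuuuuvv
  sorted[1] = uuuuvv$www
  sorted[2] = uuuvv$wwwu
  sorted[3] = uuvv$wwwuu
  sorted[4] = uvv$wwwuuu
  sorted[5] = v$wwwuuuuv
  sorted[6] = vv$wwwuuuu
  sorted[7] = wuuuuvv$ww
  sorted[8] = wwuuuuvv$w
  sorted[9] = wwwuuuuvv$
sorted[7] = wuuuuvv$ww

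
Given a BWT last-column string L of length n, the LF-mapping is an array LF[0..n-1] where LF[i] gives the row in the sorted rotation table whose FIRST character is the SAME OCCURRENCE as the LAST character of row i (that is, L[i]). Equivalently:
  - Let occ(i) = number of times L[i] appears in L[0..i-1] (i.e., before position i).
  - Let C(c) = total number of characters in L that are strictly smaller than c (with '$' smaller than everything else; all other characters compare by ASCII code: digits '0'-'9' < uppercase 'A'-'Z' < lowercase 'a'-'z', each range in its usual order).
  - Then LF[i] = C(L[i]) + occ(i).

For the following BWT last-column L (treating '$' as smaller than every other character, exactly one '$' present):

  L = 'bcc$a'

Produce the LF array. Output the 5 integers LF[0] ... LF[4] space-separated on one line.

Char counts: '$':1, 'a':1, 'b':1, 'c':2
C (first-col start): C('$')=0, C('a')=1, C('b')=2, C('c')=3
L[0]='b': occ=0, LF[0]=C('b')+0=2+0=2
L[1]='c': occ=0, LF[1]=C('c')+0=3+0=3
L[2]='c': occ=1, LF[2]=C('c')+1=3+1=4
L[3]='$': occ=0, LF[3]=C('$')+0=0+0=0
L[4]='a': occ=0, LF[4]=C('a')+0=1+0=1

Answer: 2 3 4 0 1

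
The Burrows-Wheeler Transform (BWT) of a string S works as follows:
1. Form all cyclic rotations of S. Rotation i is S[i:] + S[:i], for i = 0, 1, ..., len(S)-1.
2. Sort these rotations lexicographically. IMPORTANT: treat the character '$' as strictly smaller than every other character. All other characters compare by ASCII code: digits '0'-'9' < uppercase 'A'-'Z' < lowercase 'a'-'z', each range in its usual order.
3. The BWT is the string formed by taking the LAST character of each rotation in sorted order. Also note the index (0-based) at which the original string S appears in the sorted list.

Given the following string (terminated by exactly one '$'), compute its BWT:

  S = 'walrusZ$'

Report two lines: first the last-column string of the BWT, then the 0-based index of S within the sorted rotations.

Answer: Zswalur$
7

Derivation:
All 8 rotations (rotation i = S[i:]+S[:i]):
  rot[0] = walrusZ$
  rot[1] = alrusZ$w
  rot[2] = lrusZ$wa
  rot[3] = rusZ$wal
  rot[4] = usZ$walr
  rot[5] = sZ$walru
  rot[6] = Z$walrus
  rot[7] = $walrusZ
Sorted (with $ < everything):
  sorted[0] = $walrusZ  (last char: 'Z')
  sorted[1] = Z$walrus  (last char: 's')
  sorted[2] = alrusZ$w  (last char: 'w')
  sorted[3] = lrusZ$wa  (last char: 'a')
  sorted[4] = rusZ$wal  (last char: 'l')
  sorted[5] = sZ$walru  (last char: 'u')
  sorted[6] = usZ$walr  (last char: 'r')
  sorted[7] = walrusZ$  (last char: '$')
Last column: Zswalur$
Original string S is at sorted index 7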